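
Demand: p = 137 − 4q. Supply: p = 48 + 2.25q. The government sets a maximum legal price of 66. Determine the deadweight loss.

Competitive equilibrium: 137 − 4q = 48 + 2.25q → q* = 14.24, p* = 80.04.
At the ceiling p = 66, quantity supplied = (66 − 48)/2.25 = 8.
Willingness to pay at q' = 8: 137 − 4·8 = 105.
Δq = 14.24 − 8 = 6.24; wedge = 105 − 66 = 39.
Welfare loss = ½ × 6.24 × 39 = 121.68.

121.68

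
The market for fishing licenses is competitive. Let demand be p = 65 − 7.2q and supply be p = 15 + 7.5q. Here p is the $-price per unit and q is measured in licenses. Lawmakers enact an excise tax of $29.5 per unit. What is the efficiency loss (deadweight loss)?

$29.60

Competitive equilibrium: 65 − 7.2q = 15 + 7.5q → q* = 3.4014, p* = 40.5102.
With the tax, the buyer price exceeds the seller price by 29.5: (65 − 7.2q) − (15 + 7.5q) = 29.5 → q' = 1.3946.
Δq = 3.4014 − 1.3946 = 2.0068; the wedge equals the tax, 29.5.
DWL = ½ × 2.0068 × 29.5 = $29.60.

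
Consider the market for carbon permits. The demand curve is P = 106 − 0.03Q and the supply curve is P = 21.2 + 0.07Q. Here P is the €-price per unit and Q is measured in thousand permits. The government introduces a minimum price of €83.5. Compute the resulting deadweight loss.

€480.20 thousand

Competitive equilibrium: 106 − 0.03Q = 21.2 + 0.07Q → Q* = 848, P* = 80.56.
At the floor P = 83.5, quantity demanded = (106 − 83.5)/0.03 = 750.
Sellers' marginal cost at Q' = 750: 21.2 + 0.07·750 = 73.7.
ΔQ = 848 − 750 = 98; wedge = 83.5 − 73.7 = 9.8.
DWL = ½ × 98 × 9.8 = €480.20 thousand.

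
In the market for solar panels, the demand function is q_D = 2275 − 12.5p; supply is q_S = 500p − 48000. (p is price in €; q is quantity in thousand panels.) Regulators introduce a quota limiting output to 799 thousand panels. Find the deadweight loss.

€2558 thousand

In inverse form: demand p = 182 − 0.08q, supply p = 96 + 0.002q.
Competitive equilibrium: 182 − 0.08q = 96 + 0.002q → q* = 1048.7805, p* = 98.0976.
At q = 799: demand price = 182 − 0.08·799 = 118.08; supply price = 96 + 0.002·799 = 97.598.
Δq = 1048.7805 − 799 = 249.7805; wedge = 118.08 − 97.598 = 20.482.
Welfare loss = ½ × 249.7805 × 20.482 = €2558 thousand.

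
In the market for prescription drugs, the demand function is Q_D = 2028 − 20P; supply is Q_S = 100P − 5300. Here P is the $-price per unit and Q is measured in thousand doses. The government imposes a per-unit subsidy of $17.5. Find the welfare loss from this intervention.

$2552.08 thousand

In inverse form: demand P = 101.4 − 0.05Q, supply P = 53 + 0.01Q.
Competitive equilibrium: 101.4 − 0.05Q = 53 + 0.01Q → Q* = 806.6667, P* = 61.0667.
The subsidy lowers effective supply by 17.5: P = 35.5 + 0.01Q.
New quantity: 101.4 − 0.05Q = 35.5 + 0.01Q → Q' = 1098.3333.
Overproduction ΔQ = 1098.3333 − 806.6667 = 291.6666; wedge = subsidy = 17.5.
Welfare loss = ½ × 291.6666 × 17.5 = $2552.08 thousand.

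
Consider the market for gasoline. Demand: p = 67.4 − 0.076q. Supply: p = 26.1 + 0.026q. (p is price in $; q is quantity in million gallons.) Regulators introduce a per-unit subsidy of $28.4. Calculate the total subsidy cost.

Competitive equilibrium: 67.4 − 0.076q = 26.1 + 0.026q → q* = 404.902, p* = 36.6275.
The subsidy lowers effective supply by 28.4: p = 0.026q − 2.3.
New quantity: 67.4 − 0.076q = 0.026q − 2.3 → q' = 683.3333.
Total subsidy cost = 28.4 × 683.3333 = $19406.67 million.

$19406.67 million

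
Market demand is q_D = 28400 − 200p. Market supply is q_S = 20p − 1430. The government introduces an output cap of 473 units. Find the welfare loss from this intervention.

17990.14

In inverse form: demand p = 142 − 0.005q, supply p = 71.5 + 0.05q.
Competitive equilibrium: 142 − 0.005q = 71.5 + 0.05q → q* = 1281.8182, p* = 135.5909.
At q = 473: demand price = 142 − 0.005·473 = 139.635; supply price = 71.5 + 0.05·473 = 95.15.
Δq = 1281.8182 − 473 = 808.8182; wedge = 139.635 − 95.15 = 44.485.
Deadweight loss = ½ × 808.8182 × 44.485 = 17990.14.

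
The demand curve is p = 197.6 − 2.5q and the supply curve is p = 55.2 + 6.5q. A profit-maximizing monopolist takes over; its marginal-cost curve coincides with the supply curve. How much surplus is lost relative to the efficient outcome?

Competitive equilibrium: 197.6 − 2.5q = 55.2 + 6.5q → q* = 15.8222, p* = 158.0444.
Marginal revenue: MR = 197.6 − 5q. Set MR = MC: 197.6 − 5q = 55.2 + 6.5q → q_m = 12.3826.
Price p_m = 197.6 − 2.5·12.3826 = 166.6435; MC(q_m) = 55.2 + 6.5·12.3826 = 135.6869.
Competitive q* = 15.8222, so Δq = 3.4396; wedge = 166.6435 − 135.6869 = 30.9566.
The triangle = ½ × 3.4396 × 30.9566 = 53.24.

53.24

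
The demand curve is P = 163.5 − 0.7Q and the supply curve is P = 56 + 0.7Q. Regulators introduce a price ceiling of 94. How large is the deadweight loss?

Competitive equilibrium: 163.5 − 0.7Q = 56 + 0.7Q → Q* = 76.7857, P* = 109.75.
At the ceiling P = 94, quantity supplied = (94 − 56)/0.7 = 54.2857.
Willingness to pay at Q' = 54.2857: 163.5 − 0.7·54.2857 = 125.5.
ΔQ = 76.7857 − 54.2857 = 22.5; wedge = 125.5 − 94 = 31.5.
DWL = ½ × 22.5 × 31.5 = 354.375.

354.375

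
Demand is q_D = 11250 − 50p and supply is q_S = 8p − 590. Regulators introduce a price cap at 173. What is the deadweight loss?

In inverse form: demand p = 225 − 0.02q, supply p = 73.75 + 0.125q.
Competitive equilibrium: 225 − 0.02q = 73.75 + 0.125q → q* = 1043.1034, p* = 204.1379.
At the ceiling p = 173, quantity supplied = (173 − 73.75)/0.125 = 794.
Willingness to pay at q' = 794: 225 − 0.02·794 = 209.12.
Δq = 1043.1034 − 794 = 249.1034; wedge = 209.12 − 173 = 36.12.
DWL = ½ × 249.1034 × 36.12 = 4498.81.

4498.81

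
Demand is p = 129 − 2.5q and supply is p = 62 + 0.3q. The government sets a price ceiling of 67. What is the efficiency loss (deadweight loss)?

73.83

Competitive equilibrium: 129 − 2.5q = 62 + 0.3q → q* = 23.9286, p* = 69.1786.
At the ceiling p = 67, quantity supplied = (67 − 62)/0.3 = 16.6667.
Willingness to pay at q' = 16.6667: 129 − 2.5·16.6667 = 87.3333.
Δq = 23.9286 − 16.6667 = 7.2619; wedge = 87.3333 − 67 = 20.3333.
The triangle = ½ × 7.2619 × 20.3333 = 73.83.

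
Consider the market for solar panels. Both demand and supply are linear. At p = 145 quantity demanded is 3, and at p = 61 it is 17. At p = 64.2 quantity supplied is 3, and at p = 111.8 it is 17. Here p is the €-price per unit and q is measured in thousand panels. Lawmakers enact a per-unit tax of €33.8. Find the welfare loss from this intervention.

Demand slope = (61 − 145)/(17 − 3) = −6, so p = 163 − 6q.
Supply slope = (111.8 − 64.2)/(17 − 3) = 3.4, so p = 54 + 3.4q.
Competitive equilibrium: 163 − 6q = 54 + 3.4q → q* = 11.5957, p* = 93.4255.
With the tax, the buyer price exceeds the seller price by 33.8: (163 − 6q) − (54 + 3.4q) = 33.8 → q' = 8.
Δq = 11.5957 − 8 = 3.5957; the wedge equals the tax, 33.8.
Welfare loss = ½ × 3.5957 × 33.8 = €60.77 thousand.

€60.77 thousand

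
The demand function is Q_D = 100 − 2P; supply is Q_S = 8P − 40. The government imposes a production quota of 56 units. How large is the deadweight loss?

80

In inverse form: demand P = 50 − 0.5Q, supply P = 5 + 0.125Q.
Competitive equilibrium: 50 − 0.5Q = 5 + 0.125Q → Q* = 72, P* = 14.
At Q = 56: demand price = 50 − 0.5·56 = 22; supply price = 5 + 0.125·56 = 12.
ΔQ = 72 − 56 = 16; wedge = 22 − 12 = 10.
The triangle = ½ × 16 × 10 = 80.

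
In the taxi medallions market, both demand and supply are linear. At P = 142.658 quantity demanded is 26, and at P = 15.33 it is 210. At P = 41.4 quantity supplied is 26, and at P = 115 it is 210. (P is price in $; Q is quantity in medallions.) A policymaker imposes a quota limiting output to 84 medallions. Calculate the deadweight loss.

$658.46

Demand slope = (15.33 − 142.658)/(210 − 26) = −0.692, so P = 160.65 − 0.692Q.
Supply slope = (115 − 41.4)/(210 − 26) = 0.4, so P = 31 + 0.4Q.
Competitive equilibrium: 160.65 − 0.692Q = 31 + 0.4Q → Q* = 118.7271, P* = 78.4908.
At Q = 84: demand price = 160.65 − 0.692·84 = 102.522; supply price = 31 + 0.4·84 = 64.6.
ΔQ = 118.7271 − 84 = 34.7271; wedge = 102.522 − 64.6 = 37.922.
The triangle = ½ × 34.7271 × 37.922 = $658.46.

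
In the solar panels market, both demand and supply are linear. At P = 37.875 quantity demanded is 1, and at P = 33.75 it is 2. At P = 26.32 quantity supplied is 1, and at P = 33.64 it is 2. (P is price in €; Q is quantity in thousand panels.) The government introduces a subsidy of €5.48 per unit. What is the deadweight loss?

Demand slope = (33.75 − 37.875)/(2 − 1) = −4.125, so P = 42 − 4.125Q.
Supply slope = (33.64 − 26.32)/(2 − 1) = 7.32, so P = 19 + 7.32Q.
Competitive equilibrium: 42 − 4.125Q = 19 + 7.32Q → Q* = 2.0096, P* = 33.7104.
The subsidy lowers effective supply by 5.48: P = 13.52 + 7.32Q.
New quantity: 42 − 4.125Q = 13.52 + 7.32Q → Q' = 2.4884.
Overproduction ΔQ = 2.4884 − 2.0096 = 0.4788; wedge = subsidy = 5.48.
The triangle = ½ × 0.4788 × 5.48 = €1.31 thousand.

€1.31 thousand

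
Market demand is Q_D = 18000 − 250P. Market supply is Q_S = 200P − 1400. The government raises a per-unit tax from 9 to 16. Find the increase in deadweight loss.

In inverse form: demand P = 72 − 0.004Q, supply P = 7 + 0.005Q.
Competitive equilibrium: 72 − 0.004Q = 7 + 0.005Q → Q* = 7222.2222, P* = 43.1111.
For a per-unit tax t: ΔQ = t/0.009, so DWL = ½·t·(t/0.009) = t²/0.018.
At t = 9: DWL = 4500. At t = 16: DWL = 14222.222.
Increase = 14222.222 − 4500 = 9722.22.

9722.22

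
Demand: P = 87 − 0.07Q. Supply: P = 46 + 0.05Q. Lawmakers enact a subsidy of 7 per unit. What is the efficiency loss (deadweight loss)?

Competitive equilibrium: 87 − 0.07Q = 46 + 0.05Q → Q* = 341.6667, P* = 63.0833.
The subsidy lowers effective supply by 7: P = 39 + 0.05Q.
New quantity: 87 − 0.07Q = 39 + 0.05Q → Q' = 400.
Overproduction ΔQ = 400 − 341.6667 = 58.3333; wedge = subsidy = 7.
Welfare loss = ½ × 58.3333 × 7 = 204.17.

204.17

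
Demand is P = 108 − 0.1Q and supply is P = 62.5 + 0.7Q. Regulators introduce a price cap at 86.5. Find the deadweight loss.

Competitive equilibrium: 108 − 0.1Q = 62.5 + 0.7Q → Q* = 56.875, P* = 102.3125.
At the ceiling P = 86.5, quantity supplied = (86.5 − 62.5)/0.7 = 34.2857.
Willingness to pay at Q' = 34.2857: 108 − 0.1·34.2857 = 104.5714.
ΔQ = 56.875 − 34.2857 = 22.5893; wedge = 104.5714 − 86.5 = 18.0714.
Welfare loss = ½ × 22.5893 × 18.0714 = 204.11.

204.11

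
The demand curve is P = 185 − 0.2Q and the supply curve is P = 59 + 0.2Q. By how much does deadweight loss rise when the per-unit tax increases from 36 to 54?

Competitive equilibrium: 185 − 0.2Q = 59 + 0.2Q → Q* = 315, P* = 122.
For a per-unit tax t: ΔQ = t/0.4, so DWL = ½·t·(t/0.4) = t²/0.8.
At t = 36: DWL = 1620. At t = 54: DWL = 3645.
Increase = 3645 − 1620 = 2025.

2025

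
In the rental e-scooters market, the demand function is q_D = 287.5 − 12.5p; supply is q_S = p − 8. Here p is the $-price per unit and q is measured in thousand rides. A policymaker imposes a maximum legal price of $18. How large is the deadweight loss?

In inverse form: demand p = 23 − 0.08q, supply p = 8 + q.
Competitive equilibrium: 23 − 0.08q = 8 + q → q* = 13.8889, p* = 21.8889.
At the ceiling p = 18, quantity supplied = (18 − 8)/1 = 10.
Willingness to pay at q' = 10: 23 − 0.08·10 = 22.2.
Δq = 13.8889 − 10 = 3.8889; wedge = 22.2 − 18 = 4.2.
Deadweight loss = ½ × 3.8889 × 4.2 = $8.17 thousand.

$8.17 thousand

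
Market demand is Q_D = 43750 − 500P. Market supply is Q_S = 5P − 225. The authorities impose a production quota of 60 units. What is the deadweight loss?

In inverse form: demand P = 87.5 − 0.002Q, supply P = 45 + 0.2Q.
Competitive equilibrium: 87.5 − 0.002Q = 45 + 0.2Q → Q* = 210.396, P* = 87.0792.
At Q = 60: demand price = 87.5 − 0.002·60 = 87.38; supply price = 45 + 0.2·60 = 57.
ΔQ = 210.396 − 60 = 150.396; wedge = 87.38 − 57 = 30.38.
Deadweight loss = ½ × 150.396 × 30.38 = 2284.52.

2284.52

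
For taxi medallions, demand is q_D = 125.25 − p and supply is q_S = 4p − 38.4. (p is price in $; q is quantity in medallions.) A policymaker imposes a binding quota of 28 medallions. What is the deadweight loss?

$2601.769

In inverse form: demand p = 125.25 − q, supply p = 9.6 + 0.25q.
Competitive equilibrium: 125.25 − q = 9.6 + 0.25q → q* = 92.52, p* = 32.73.
At q = 28: demand price = 125.25 − 1·28 = 97.25; supply price = 9.6 + 0.25·28 = 16.6.
Δq = 92.52 − 28 = 64.52; wedge = 97.25 − 16.6 = 80.65.
Deadweight loss = ½ × 64.52 × 80.65 = $2601.769.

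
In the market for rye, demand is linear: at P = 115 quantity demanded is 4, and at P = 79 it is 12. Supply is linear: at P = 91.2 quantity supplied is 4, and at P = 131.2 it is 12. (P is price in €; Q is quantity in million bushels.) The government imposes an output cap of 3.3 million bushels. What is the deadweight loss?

€48.80 million

Demand slope = (79 − 115)/(12 − 4) = −4.5, so P = 133 − 4.5Q.
Supply slope = (131.2 − 91.2)/(12 − 4) = 5, so P = 71.2 + 5Q.
Competitive equilibrium: 133 − 4.5Q = 71.2 + 5Q → Q* = 6.5053, P* = 103.7263.
At Q = 3.3: demand price = 133 − 4.5·3.3 = 118.15; supply price = 71.2 + 5·3.3 = 87.7.
ΔQ = 6.5053 − 3.3 = 3.2053; wedge = 118.15 − 87.7 = 30.45.
Deadweight loss = ½ × 3.2053 × 30.45 = €48.80 million.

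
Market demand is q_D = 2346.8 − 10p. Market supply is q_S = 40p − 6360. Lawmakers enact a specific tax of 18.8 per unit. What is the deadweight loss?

In inverse form: demand p = 234.68 − 0.1q, supply p = 159 + 0.025q.
Competitive equilibrium: 234.68 − 0.1q = 159 + 0.025q → q* = 605.44, p* = 174.136.
With the tax, the buyer price exceeds the seller price by 18.8: (234.68 − 0.1q) − (159 + 0.025q) = 18.8 → q' = 455.04.
Δq = 605.44 − 455.04 = 150.4; the wedge equals the tax, 18.8.
DWL = ½ × 150.4 × 18.8 = 1413.76.

1413.76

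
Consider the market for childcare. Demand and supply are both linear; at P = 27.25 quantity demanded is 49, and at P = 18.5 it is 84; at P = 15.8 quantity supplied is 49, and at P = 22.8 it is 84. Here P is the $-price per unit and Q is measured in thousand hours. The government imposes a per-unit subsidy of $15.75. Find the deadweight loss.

Demand slope = (18.5 − 27.25)/(84 − 49) = −0.25, so P = 39.5 − 0.25Q.
Supply slope = (22.8 − 15.8)/(84 − 49) = 0.2, so P = 6 + 0.2Q.
Competitive equilibrium: 39.5 − 0.25Q = 6 + 0.2Q → Q* = 74.4444, P* = 20.8889.
The subsidy lowers effective supply by 15.75: P = 0.2Q − 9.75.
New quantity: 39.5 − 0.25Q = 0.2Q − 9.75 → Q' = 109.4444.
Overproduction ΔQ = 109.4444 − 74.4444 = 35; wedge = subsidy = 15.75.
Welfare loss = ½ × 35 × 15.75 = $275.625 thousand.

$275.625 thousand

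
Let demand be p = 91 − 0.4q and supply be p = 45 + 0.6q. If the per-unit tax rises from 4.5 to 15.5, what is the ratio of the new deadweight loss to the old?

11.864

Competitive equilibrium: 91 − 0.4q = 45 + 0.6q → q* = 46, p* = 72.6.
For a per-unit tax t: Δq = t/1, so DWL = ½·t·(t/1) = t²/2.
At t = 4.5: DWL = 10.125. At t = 15.5: DWL = 120.125.
Ratio = (15.5/4.5)² = 11.864.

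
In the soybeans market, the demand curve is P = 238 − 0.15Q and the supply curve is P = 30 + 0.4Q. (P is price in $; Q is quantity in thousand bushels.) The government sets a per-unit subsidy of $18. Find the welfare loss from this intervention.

$294.55 thousand

Competitive equilibrium: 238 − 0.15Q = 30 + 0.4Q → Q* = 378.1818, P* = 181.2727.
The subsidy lowers effective supply by 18: P = 12 + 0.4Q.
New quantity: 238 − 0.15Q = 12 + 0.4Q → Q' = 410.9091.
Overproduction ΔQ = 410.9091 − 378.1818 = 32.7273; wedge = subsidy = 18.
Deadweight loss = ½ × 32.7273 × 18 = $294.55 thousand.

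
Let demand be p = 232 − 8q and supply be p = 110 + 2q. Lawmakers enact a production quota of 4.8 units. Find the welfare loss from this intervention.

273.80

Competitive equilibrium: 232 − 8q = 110 + 2q → q* = 12.2, p* = 134.4.
At q = 4.8: demand price = 232 − 8·4.8 = 193.6; supply price = 110 + 2·4.8 = 119.6.
Δq = 12.2 − 4.8 = 7.4; wedge = 193.6 − 119.6 = 74.
The triangle = ½ × 7.4 × 74 = 273.80.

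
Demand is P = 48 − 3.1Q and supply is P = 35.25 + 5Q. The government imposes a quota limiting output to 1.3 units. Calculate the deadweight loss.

Competitive equilibrium: 48 − 3.1Q = 35.25 + 5Q → Q* = 1.5741, P* = 43.1204.
At Q = 1.3: demand price = 48 − 3.1·1.3 = 43.97; supply price = 35.25 + 5·1.3 = 41.75.
ΔQ = 1.5741 − 1.3 = 0.2741; wedge = 43.97 − 41.75 = 2.22.
Deadweight loss = ½ × 0.2741 × 2.22 = 0.30.

0.30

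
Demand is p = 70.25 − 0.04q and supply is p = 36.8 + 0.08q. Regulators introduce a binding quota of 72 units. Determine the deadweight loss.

Competitive equilibrium: 70.25 − 0.04q = 36.8 + 0.08q → q* = 278.75, p* = 59.1.
At q = 72: demand price = 70.25 − 0.04·72 = 67.37; supply price = 36.8 + 0.08·72 = 42.56.
Δq = 278.75 − 72 = 206.75; wedge = 67.37 − 42.56 = 24.81.
The triangle = ½ × 206.75 × 24.81 = 2564.73.

2564.73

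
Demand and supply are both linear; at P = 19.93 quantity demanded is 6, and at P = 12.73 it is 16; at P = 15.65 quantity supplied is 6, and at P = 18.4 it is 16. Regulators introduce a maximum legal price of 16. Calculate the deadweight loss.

Demand slope = (12.73 − 19.93)/(16 − 6) = −0.72, so P = 24.25 − 0.72Q.
Supply slope = (18.4 − 15.65)/(16 − 6) = 0.275, so P = 14 + 0.275Q.
Competitive equilibrium: 24.25 − 0.72Q = 14 + 0.275Q → Q* = 10.3015, P* = 16.8329.
At the ceiling P = 16, quantity supplied = (16 − 14)/0.275 = 7.2727.
Willingness to pay at Q' = 7.2727: 24.25 − 0.72·7.2727 = 19.0137.
ΔQ = 10.3015 − 7.2727 = 3.0288; wedge = 19.0137 − 16 = 3.0137.
The triangle = ½ × 3.0288 × 3.0137 = 4.56.

4.56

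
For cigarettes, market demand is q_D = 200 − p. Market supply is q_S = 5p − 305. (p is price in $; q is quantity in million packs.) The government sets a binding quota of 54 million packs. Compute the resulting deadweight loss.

$2294.02 million

In inverse form: demand p = 200 − q, supply p = 61 + 0.2q.
Competitive equilibrium: 200 − q = 61 + 0.2q → q* = 115.8333, p* = 84.1667.
At q = 54: demand price = 200 − 1·54 = 146; supply price = 61 + 0.2·54 = 71.8.
Δq = 115.8333 − 54 = 61.8333; wedge = 146 − 71.8 = 74.2.
Deadweight loss = ½ × 61.8333 × 74.2 = $2294.02 million.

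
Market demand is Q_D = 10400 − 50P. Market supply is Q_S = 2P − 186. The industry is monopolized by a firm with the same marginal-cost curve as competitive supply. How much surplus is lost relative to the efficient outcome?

17.44

In inverse form: demand P = 208 − 0.02Q, supply P = 93 + 0.5Q.
Competitive equilibrium: 208 − 0.02Q = 93 + 0.5Q → Q* = 221.1538, P* = 203.5769.
Marginal revenue: MR = 208 − 0.04Q. Set MR = MC: 208 − 0.04Q = 93 + 0.5Q → Q_m = 212.963.
Price P_m = 208 − 0.02·212.963 = 203.7407; MC(Q_m) = 93 + 0.5·212.963 = 199.4815.
Competitive Q* = 221.1538, so ΔQ = 8.1908; wedge = 203.7407 − 199.4815 = 4.2592.
Welfare loss = ½ × 8.1908 × 4.2592 = 17.44.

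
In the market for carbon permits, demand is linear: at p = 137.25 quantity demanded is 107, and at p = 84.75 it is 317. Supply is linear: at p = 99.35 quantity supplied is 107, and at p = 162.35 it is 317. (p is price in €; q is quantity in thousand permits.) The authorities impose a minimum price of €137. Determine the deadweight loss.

Demand slope = (84.75 − 137.25)/(317 − 107) = −0.25, so p = 164 − 0.25q.
Supply slope = (162.35 − 99.35)/(317 − 107) = 0.3, so p = 67.25 + 0.3q.
Competitive equilibrium: 164 − 0.25q = 67.25 + 0.3q → q* = 175.9091, p* = 120.0227.
At the floor p = 137, quantity demanded = (164 − 137)/0.25 = 108.
Sellers' marginal cost at q' = 108: 67.25 + 0.3·108 = 99.65.
Δq = 175.9091 − 108 = 67.9091; wedge = 137 − 99.65 = 37.35.
DWL = ½ × 67.9091 × 37.35 = €1268.20 thousand.

€1268.20 thousand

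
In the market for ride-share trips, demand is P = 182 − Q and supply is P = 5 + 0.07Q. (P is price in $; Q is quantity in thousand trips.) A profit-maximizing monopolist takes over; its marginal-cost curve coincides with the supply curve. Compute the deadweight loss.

$3416.58 thousand

Competitive equilibrium: 182 − Q = 5 + 0.07Q → Q* = 165.42056, P* = 16.57944.
Marginal revenue: MR = 182 − 2Q. Set MR = MC: 182 − 2Q = 5 + 0.07Q → Q_m = 85.50725.
Price P_m = 182 − 1·85.50725 = 96.49275; MC(Q_m) = 5 + 0.07·85.50725 = 10.98551.
Competitive Q* = 165.42056, so ΔQ = 79.91331; wedge = 96.49275 − 10.98551 = 85.50724.
Welfare loss = ½ × 79.91331 × 85.50724 = $3416.58 thousand.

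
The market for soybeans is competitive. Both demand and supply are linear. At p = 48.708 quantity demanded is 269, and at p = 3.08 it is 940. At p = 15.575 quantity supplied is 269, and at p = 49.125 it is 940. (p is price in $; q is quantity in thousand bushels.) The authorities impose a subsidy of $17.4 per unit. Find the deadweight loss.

$1282.88 thousand

Demand slope = (3.08 − 48.708)/(940 − 269) = −0.068, so p = 67 − 0.068q.
Supply slope = (49.125 − 15.575)/(940 − 269) = 0.05, so p = 2.125 + 0.05q.
Competitive equilibrium: 67 − 0.068q = 2.125 + 0.05q → q* = 549.7881, p* = 29.6144.
The subsidy lowers effective supply by 17.4: p = 0.05q − 15.275.
New quantity: 67 − 0.068q = 0.05q − 15.275 → q' = 697.2458.
Overproduction Δq = 697.2458 − 549.7881 = 147.4577; wedge = subsidy = 17.4.
Welfare loss = ½ × 147.4577 × 17.4 = $1282.88 thousand.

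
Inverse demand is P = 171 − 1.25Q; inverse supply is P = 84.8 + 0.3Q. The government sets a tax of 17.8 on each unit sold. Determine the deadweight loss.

102.21

Competitive equilibrium: 171 − 1.25Q = 84.8 + 0.3Q → Q* = 55.6129, P* = 101.4839.
With the tax, the buyer price exceeds the seller price by 17.8: (171 − 1.25Q) − (84.8 + 0.3Q) = 17.8 → Q' = 44.129.
ΔQ = 55.6129 − 44.129 = 11.4839; the wedge equals the tax, 17.8.
Welfare loss = ½ × 11.4839 × 17.8 = 102.21.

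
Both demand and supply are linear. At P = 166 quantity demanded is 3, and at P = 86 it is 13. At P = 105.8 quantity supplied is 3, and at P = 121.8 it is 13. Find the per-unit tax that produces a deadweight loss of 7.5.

Demand slope = (86 − 166)/(13 − 3) = −8, so P = 190 − 8Q.
Supply slope = (121.8 − 105.8)/(13 − 3) = 1.6, so P = 101 + 1.6Q.
Competitive equilibrium: 190 − 8Q = 101 + 1.6Q → Q* = 9.2708, P* = 115.8333.
A tax t gives ΔQ = t/9.6 and wedge t, so DWL = t²/19.2.
t²/19.2 = 7.5 → t² = 144 → t = 12.

12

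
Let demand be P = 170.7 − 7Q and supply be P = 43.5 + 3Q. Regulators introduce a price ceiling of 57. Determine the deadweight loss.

Competitive equilibrium: 170.7 − 7Q = 43.5 + 3Q → Q* = 12.72, P* = 81.66.
At the ceiling P = 57, quantity supplied = (57 − 43.5)/3 = 4.5.
Willingness to pay at Q' = 4.5: 170.7 − 7·4.5 = 139.2.
ΔQ = 12.72 − 4.5 = 8.22; wedge = 139.2 − 57 = 82.2.
DWL = ½ × 8.22 × 82.2 = 337.842.

337.842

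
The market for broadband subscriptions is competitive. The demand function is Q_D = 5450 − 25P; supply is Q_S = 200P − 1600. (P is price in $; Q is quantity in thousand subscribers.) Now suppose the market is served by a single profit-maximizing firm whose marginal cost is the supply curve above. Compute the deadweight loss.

In inverse form: demand P = 218 − 0.04Q, supply P = 8 + 0.005Q.
Competitive equilibrium: 218 − 0.04Q = 8 + 0.005Q → Q* = 4666.66667, P* = 31.33333.
Marginal revenue: MR = 218 − 0.08Q. Set MR = MC: 218 − 0.08Q = 8 + 0.005Q → Q_m = 2470.58824.
Price P_m = 218 − 0.04·2470.58824 = 119.17647; MC(Q_m) = 8 + 0.005·2470.58824 = 20.35294.
Competitive Q* = 4666.66667, so ΔQ = 2196.07843; wedge = 119.17647 − 20.35294 = 98.82353.
The triangle = ½ × 2196.07843 × 98.82353 = $108512.11 thousand.

$108512.11 thousand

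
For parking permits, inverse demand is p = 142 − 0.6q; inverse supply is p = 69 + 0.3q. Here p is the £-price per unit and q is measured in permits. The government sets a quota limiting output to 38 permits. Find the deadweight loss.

Competitive equilibrium: 142 − 0.6q = 69 + 0.3q → q* = 81.1111, p* = 93.3333.
At q = 38: demand price = 142 − 0.6·38 = 119.2; supply price = 69 + 0.3·38 = 80.4.
Δq = 81.1111 − 38 = 43.1111; wedge = 119.2 − 80.4 = 38.8.
DWL = ½ × 43.1111 × 38.8 = £836.36.

£836.36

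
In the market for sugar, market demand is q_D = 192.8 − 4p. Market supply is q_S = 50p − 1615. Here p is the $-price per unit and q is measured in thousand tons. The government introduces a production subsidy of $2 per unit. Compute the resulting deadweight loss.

In inverse form: demand p = 48.2 − 0.25q, supply p = 32.3 + 0.02q.
Competitive equilibrium: 48.2 − 0.25q = 32.3 + 0.02q → q* = 58.8889, p* = 33.4778.
The subsidy lowers effective supply by 2: p = 30.3 + 0.02q.
New quantity: 48.2 − 0.25q = 30.3 + 0.02q → q' = 66.2963.
Overproduction Δq = 66.2963 − 58.8889 = 7.4074; wedge = subsidy = 2.
DWL = ½ × 7.4074 × 2 = $7.41 thousand.

$7.41 thousand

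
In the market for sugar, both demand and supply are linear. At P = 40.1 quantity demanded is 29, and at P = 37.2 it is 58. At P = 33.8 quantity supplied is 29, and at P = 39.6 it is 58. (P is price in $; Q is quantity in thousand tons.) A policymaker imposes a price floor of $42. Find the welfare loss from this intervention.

Demand slope = (37.2 − 40.1)/(58 − 29) = −0.1, so P = 43 − 0.1Q.
Supply slope = (39.6 − 33.8)/(58 − 29) = 0.2, so P = 28 + 0.2Q.
Competitive equilibrium: 43 − 0.1Q = 28 + 0.2Q → Q* = 50, P* = 38.
At the floor P = 42, quantity demanded = (43 − 42)/0.1 = 10.
Sellers' marginal cost at Q' = 10: 28 + 0.2·10 = 30.
ΔQ = 50 − 10 = 40; wedge = 42 − 30 = 12.
Welfare loss = ½ × 40 × 12 = $240 thousand.

$240 thousand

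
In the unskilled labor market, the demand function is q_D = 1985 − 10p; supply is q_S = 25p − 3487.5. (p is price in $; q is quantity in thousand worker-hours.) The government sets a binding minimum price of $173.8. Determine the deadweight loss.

$2129.77 thousand

In inverse form: demand p = 198.5 − 0.1q, supply p = 139.5 + 0.04q.
Competitive equilibrium: 198.5 − 0.1q = 139.5 + 0.04q → q* = 421.4286, p* = 156.3571.
At the floor p = 173.8, quantity demanded = (198.5 − 173.8)/0.1 = 247.
Sellers' marginal cost at q' = 247: 139.5 + 0.04·247 = 149.38.
Δq = 421.4286 − 247 = 174.4286; wedge = 173.8 − 149.38 = 24.42.
The triangle = ½ × 174.4286 × 24.42 = $2129.77 thousand.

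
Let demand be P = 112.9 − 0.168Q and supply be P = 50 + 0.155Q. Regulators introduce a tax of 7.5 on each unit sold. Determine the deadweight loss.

Competitive equilibrium: 112.9 − 0.168Q = 50 + 0.155Q → Q* = 194.7368, P* = 80.1842.
With the tax, the buyer price exceeds the seller price by 7.5: (112.9 − 0.168Q) − (50 + 0.155Q) = 7.5 → Q' = 171.517.
ΔQ = 194.7368 − 171.517 = 23.2198; the wedge equals the tax, 7.5.
The triangle = ½ × 23.2198 × 7.5 = 87.07.

87.07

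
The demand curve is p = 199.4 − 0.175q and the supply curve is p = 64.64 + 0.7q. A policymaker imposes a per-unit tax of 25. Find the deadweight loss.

Competitive equilibrium: 199.4 − 0.175q = 64.64 + 0.7q → q* = 154.0114, p* = 172.448.
With the tax, the buyer price exceeds the seller price by 25: (199.4 − 0.175q) − (64.64 + 0.7q) = 25 → q' = 125.44.
Δq = 154.0114 − 125.44 = 28.5714; the wedge equals the tax, 25.
Deadweight loss = ½ × 28.5714 × 25 = 357.14.

357.14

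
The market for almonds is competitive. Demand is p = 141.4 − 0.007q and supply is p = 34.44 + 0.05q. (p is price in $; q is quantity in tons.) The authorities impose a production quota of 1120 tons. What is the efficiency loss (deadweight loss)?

$16309.95

Competitive equilibrium: 141.4 − 0.007q = 34.44 + 0.05q → q* = 1876.4912, p* = 128.2646.
At q = 1120: demand price = 141.4 − 0.007·1120 = 133.56; supply price = 34.44 + 0.05·1120 = 90.44.
Δq = 1876.4912 − 1120 = 756.4912; wedge = 133.56 − 90.44 = 43.12.
DWL = ½ × 756.4912 × 43.12 = $16309.95.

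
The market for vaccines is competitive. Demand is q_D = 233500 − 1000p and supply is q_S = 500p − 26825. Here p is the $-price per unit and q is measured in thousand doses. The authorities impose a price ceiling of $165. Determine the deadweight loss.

$27413.44 thousand

In inverse form: demand p = 233.5 − 0.001q, supply p = 53.65 + 0.002q.
Competitive equilibrium: 233.5 − 0.001q = 53.65 + 0.002q → q* = 59950, p* = 173.55.
At the ceiling p = 165, quantity supplied = (165 − 53.65)/0.002 = 55675.
Willingness to pay at q' = 55675: 233.5 − 0.001·55675 = 177.825.
Δq = 59950 − 55675 = 4275; wedge = 177.825 − 165 = 12.825.
The triangle = ½ × 4275 × 12.825 = $27413.44 thousand.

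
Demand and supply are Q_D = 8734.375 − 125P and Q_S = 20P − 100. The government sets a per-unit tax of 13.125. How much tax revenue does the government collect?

In inverse form: demand P = 69.875 − 0.008Q, supply P = 5 + 0.05Q.
Competitive equilibrium: 69.875 − 0.008Q = 5 + 0.05Q → Q* = 1118.5345, P* = 60.9267.
With the tax, the buyer price exceeds the seller price by 13.125: (69.875 − 0.008Q) − (5 + 0.05Q) = 13.125 → Q' = 892.2414.
Tax revenue = 13.125 × 892.2414 = 11710.67.

11710.67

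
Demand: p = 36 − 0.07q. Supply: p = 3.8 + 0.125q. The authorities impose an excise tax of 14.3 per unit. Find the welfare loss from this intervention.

Competitive equilibrium: 36 − 0.07q = 3.8 + 0.125q → q* = 165.1282, p* = 24.441.
With the tax, the buyer price exceeds the seller price by 14.3: (36 − 0.07q) − (3.8 + 0.125q) = 14.3 → q' = 91.7949.
Δq = 165.1282 − 91.7949 = 73.3333; the wedge equals the tax, 14.3.
Deadweight loss = ½ × 73.3333 × 14.3 = 524.33.

524.33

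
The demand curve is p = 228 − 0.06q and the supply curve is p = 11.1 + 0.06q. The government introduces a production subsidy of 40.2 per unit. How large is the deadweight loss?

Competitive equilibrium: 228 − 0.06q = 11.1 + 0.06q → q* = 1807.5, p* = 119.55.
The subsidy lowers effective supply by 40.2: p = 0.06q − 29.1.
New quantity: 228 − 0.06q = 0.06q − 29.1 → q' = 2142.5.
Overproduction Δq = 2142.5 − 1807.5 = 335; wedge = subsidy = 40.2.
Deadweight loss = ½ × 335 × 40.2 = 6733.50.

6733.50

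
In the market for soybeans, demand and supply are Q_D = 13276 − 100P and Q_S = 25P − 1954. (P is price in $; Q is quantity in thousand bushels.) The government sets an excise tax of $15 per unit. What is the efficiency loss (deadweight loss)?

$2250 thousand

In inverse form: demand P = 132.76 − 0.01Q, supply P = 78.16 + 0.04Q.
Competitive equilibrium: 132.76 − 0.01Q = 78.16 + 0.04Q → Q* = 1092, P* = 121.84.
With the tax, the buyer price exceeds the seller price by 15: (132.76 − 0.01Q) − (78.16 + 0.04Q) = 15 → Q' = 792.
ΔQ = 1092 − 792 = 300; the wedge equals the tax, 15.
DWL = ½ × 300 × 15 = $2250 thousand.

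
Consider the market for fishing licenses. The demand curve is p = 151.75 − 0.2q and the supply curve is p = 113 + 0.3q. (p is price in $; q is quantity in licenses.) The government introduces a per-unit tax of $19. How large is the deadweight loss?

Competitive equilibrium: 151.75 − 0.2q = 113 + 0.3q → q* = 77.5, p* = 136.25.
With the tax, the buyer price exceeds the seller price by 19: (151.75 − 0.2q) − (113 + 0.3q) = 19 → q' = 39.5.
Δq = 77.5 − 39.5 = 38; the wedge equals the tax, 19.
DWL = ½ × 38 × 19 = $361.

$361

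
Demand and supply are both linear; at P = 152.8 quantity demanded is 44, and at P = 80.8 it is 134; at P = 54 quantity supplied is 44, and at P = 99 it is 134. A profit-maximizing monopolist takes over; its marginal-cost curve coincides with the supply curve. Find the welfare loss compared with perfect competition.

Demand slope = (80.8 − 152.8)/(134 − 44) = −0.8, so P = 188 − 0.8Q.
Supply slope = (99 − 54)/(134 − 44) = 0.5, so P = 32 + 0.5Q.
Competitive equilibrium: 188 − 0.8Q = 32 + 0.5Q → Q* = 120, P* = 92.
Marginal revenue: MR = 188 − 1.6Q. Set MR = MC: 188 − 1.6Q = 32 + 0.5Q → Q_m = 74.2857.
Price P_m = 188 − 0.8·74.2857 = 128.5714; MC(Q_m) = 32 + 0.5·74.2857 = 69.1429.
Competitive Q* = 120, so ΔQ = 45.7143; wedge = 128.5714 − 69.1429 = 59.4285.
Welfare loss = ½ × 45.7143 × 59.4285 = 1358.37.

1358.37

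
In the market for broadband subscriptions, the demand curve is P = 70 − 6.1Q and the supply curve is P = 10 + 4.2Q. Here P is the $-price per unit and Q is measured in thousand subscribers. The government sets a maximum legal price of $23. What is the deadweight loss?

Competitive equilibrium: 70 − 6.1Q = 10 + 4.2Q → Q* = 5.8252, P* = 34.466.
At the ceiling P = 23, quantity supplied = (23 − 10)/4.2 = 3.0952.
Willingness to pay at Q' = 3.0952: 70 − 6.1·3.0952 = 51.1193.
ΔQ = 5.8252 − 3.0952 = 2.73; wedge = 51.1193 − 23 = 28.1193.
DWL = ½ × 2.73 × 28.1193 = $38.38 thousand.

$38.38 thousand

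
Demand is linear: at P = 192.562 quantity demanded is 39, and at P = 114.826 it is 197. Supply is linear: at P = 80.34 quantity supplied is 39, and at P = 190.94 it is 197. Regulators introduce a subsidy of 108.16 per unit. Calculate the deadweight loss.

4907.12

Demand slope = (114.826 − 192.562)/(197 − 39) = −0.492, so P = 211.75 − 0.492Q.
Supply slope = (190.94 − 80.34)/(197 − 39) = 0.7, so P = 53.04 + 0.7Q.
Competitive equilibrium: 211.75 − 0.492Q = 53.04 + 0.7Q → Q* = 133.146, P* = 146.2422.
The subsidy lowers effective supply by 108.16: P = 0.7Q − 55.12.
New quantity: 211.75 − 0.492Q = 0.7Q − 55.12 → Q' = 223.8842.
Overproduction ΔQ = 223.8842 − 133.146 = 90.7382; wedge = subsidy = 108.16.
Deadweight loss = ½ × 90.7382 × 108.16 = 4907.12.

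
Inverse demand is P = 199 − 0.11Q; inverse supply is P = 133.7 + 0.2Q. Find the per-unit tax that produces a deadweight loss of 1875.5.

Competitive equilibrium: 199 − 0.11Q = 133.7 + 0.2Q → Q* = 210.6452, P* = 175.829.
A tax t gives ΔQ = t/0.31 and wedge t, so DWL = t²/0.62.
t²/0.62 = 1875.5 → t² = 1162.81 → t = 34.1.

34.1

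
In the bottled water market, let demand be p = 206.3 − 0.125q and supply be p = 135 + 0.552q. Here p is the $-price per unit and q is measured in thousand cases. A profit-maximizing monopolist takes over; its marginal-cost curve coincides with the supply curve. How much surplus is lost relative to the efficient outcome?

$91.21 thousand

Competitive equilibrium: 206.3 − 0.125q = 135 + 0.552q → q* = 105.3176, p* = 193.1353.
Marginal revenue: MR = 206.3 − 0.25q. Set MR = MC: 206.3 − 0.25q = 135 + 0.552q → q_m = 88.9027.
Price p_m = 206.3 − 0.125·88.9027 = 195.1872; MC(q_m) = 135 + 0.552·88.9027 = 184.0743.
Competitive q* = 105.3176, so Δq = 16.4149; wedge = 195.1872 − 184.0743 = 11.1129.
DWL = ½ × 16.4149 × 11.1129 = $91.21 thousand.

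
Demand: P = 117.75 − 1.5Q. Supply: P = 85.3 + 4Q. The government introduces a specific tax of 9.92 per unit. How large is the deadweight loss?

8.95

Competitive equilibrium: 117.75 − 1.5Q = 85.3 + 4Q → Q* = 5.9, P* = 108.9.
With the tax, the buyer price exceeds the seller price by 9.92: (117.75 − 1.5Q) − (85.3 + 4Q) = 9.92 → Q' = 4.0964.
ΔQ = 5.9 − 4.0964 = 1.8036; the wedge equals the tax, 9.92.
The triangle = ½ × 1.8036 × 9.92 = 8.95.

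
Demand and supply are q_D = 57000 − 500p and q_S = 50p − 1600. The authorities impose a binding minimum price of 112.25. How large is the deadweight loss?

89490.06

In inverse form: demand p = 114 − 0.002q, supply p = 32 + 0.02q.
Competitive equilibrium: 114 − 0.002q = 32 + 0.02q → q* = 3727.2727, p* = 106.5455.
At the floor p = 112.25, quantity demanded = (114 − 112.25)/0.002 = 875.
Sellers' marginal cost at q' = 875: 32 + 0.02·875 = 49.5.
Δq = 3727.2727 − 875 = 2852.2727; wedge = 112.25 − 49.5 = 62.75.
DWL = ½ × 2852.2727 × 62.75 = 89490.06.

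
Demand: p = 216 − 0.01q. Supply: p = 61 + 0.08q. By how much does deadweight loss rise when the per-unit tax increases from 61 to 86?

20416.67

Competitive equilibrium: 216 − 0.01q = 61 + 0.08q → q* = 1722.2222, p* = 198.7778.
For a per-unit tax t: Δq = t/0.09, so DWL = ½·t·(t/0.09) = t²/0.18.
At t = 61: DWL = 20672.222. At t = 86: DWL = 41088.889.
Increase = 41088.889 − 20672.222 = 20416.67.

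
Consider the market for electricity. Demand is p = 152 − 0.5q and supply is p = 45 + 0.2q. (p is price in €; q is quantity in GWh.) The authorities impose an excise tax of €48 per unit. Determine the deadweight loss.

Competitive equilibrium: 152 − 0.5q = 45 + 0.2q → q* = 152.8571, p* = 75.5714.
With the tax, the buyer price exceeds the seller price by 48: (152 − 0.5q) − (45 + 0.2q) = 48 → q' = 84.2857.
Δq = 152.8571 − 84.2857 = 68.5714; the wedge equals the tax, 48.
The triangle = ½ × 68.5714 × 48 = €1645.71.

€1645.71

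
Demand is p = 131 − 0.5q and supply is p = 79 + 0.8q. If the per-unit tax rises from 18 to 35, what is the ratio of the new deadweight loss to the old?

3.781

Competitive equilibrium: 131 − 0.5q = 79 + 0.8q → q* = 40, p* = 111.
For a per-unit tax t: Δq = t/1.3, so DWL = ½·t·(t/1.3) = t²/2.6.
At t = 18: DWL = 124.615. At t = 35: DWL = 471.154.
Ratio = (35/18)² = 3.781.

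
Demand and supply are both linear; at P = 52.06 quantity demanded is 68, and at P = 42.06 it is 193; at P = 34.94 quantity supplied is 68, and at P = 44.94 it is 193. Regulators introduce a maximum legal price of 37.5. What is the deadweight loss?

Demand slope = (42.06 − 52.06)/(193 − 68) = −0.08, so P = 57.5 − 0.08Q.
Supply slope = (44.94 − 34.94)/(193 − 68) = 0.08, so P = 29.5 + 0.08Q.
Competitive equilibrium: 57.5 − 0.08Q = 29.5 + 0.08Q → Q* = 175, P* = 43.5.
At the ceiling P = 37.5, quantity supplied = (37.5 − 29.5)/0.08 = 100.
Willingness to pay at Q' = 100: 57.5 − 0.08·100 = 49.5.
ΔQ = 175 − 100 = 75; wedge = 49.5 − 37.5 = 12.
Welfare loss = ½ × 75 × 12 = 450.

450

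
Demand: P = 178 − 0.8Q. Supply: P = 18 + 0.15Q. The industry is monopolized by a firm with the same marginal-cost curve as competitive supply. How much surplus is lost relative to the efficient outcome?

Competitive equilibrium: 178 − 0.8Q = 18 + 0.15Q → Q* = 168.421053, P* = 43.263158.
Marginal revenue: MR = 178 − 1.6Q. Set MR = MC: 178 − 1.6Q = 18 + 0.15Q → Q_m = 91.428571.
Price P_m = 178 − 0.8·91.428571 = 104.857143; MC(Q_m) = 18 + 0.15·91.428571 = 31.714286.
Competitive Q* = 168.421053, so ΔQ = 76.992482; wedge = 104.857143 − 31.714286 = 73.142857.
DWL = ½ × 76.992482 × 73.142857 = 2815.73.

2815.73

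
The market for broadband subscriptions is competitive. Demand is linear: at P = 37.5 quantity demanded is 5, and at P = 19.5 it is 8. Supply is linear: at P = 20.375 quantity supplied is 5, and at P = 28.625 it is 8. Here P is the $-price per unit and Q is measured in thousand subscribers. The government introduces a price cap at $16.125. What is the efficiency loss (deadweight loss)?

$53.67 thousand

Demand slope = (19.5 − 37.5)/(8 − 5) = −6, so P = 67.5 − 6Q.
Supply slope = (28.625 − 20.375)/(8 − 5) = 2.75, so P = 6.625 + 2.75Q.
Competitive equilibrium: 67.5 − 6Q = 6.625 + 2.75Q → Q* = 6.9571, P* = 25.7571.
At the ceiling P = 16.125, quantity supplied = (16.125 − 6.625)/2.75 = 3.4545.
Willingness to pay at Q' = 3.4545: 67.5 − 6·3.4545 = 46.773.
ΔQ = 6.9571 − 3.4545 = 3.5026; wedge = 46.773 − 16.125 = 30.648.
DWL = ½ × 3.5026 × 30.648 = $53.67 thousand.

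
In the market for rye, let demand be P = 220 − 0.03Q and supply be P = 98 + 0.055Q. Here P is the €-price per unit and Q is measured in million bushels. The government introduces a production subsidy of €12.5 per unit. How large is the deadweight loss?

€919.12 million

Competitive equilibrium: 220 − 0.03Q = 98 + 0.055Q → Q* = 1435.2941, P* = 176.9412.
The subsidy lowers effective supply by 12.5: P = 85.5 + 0.055Q.
New quantity: 220 − 0.03Q = 85.5 + 0.055Q → Q' = 1582.3529.
Overproduction ΔQ = 1582.3529 − 1435.2941 = 147.0588; wedge = subsidy = 12.5.
The triangle = ½ × 147.0588 × 12.5 = €919.12 million.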